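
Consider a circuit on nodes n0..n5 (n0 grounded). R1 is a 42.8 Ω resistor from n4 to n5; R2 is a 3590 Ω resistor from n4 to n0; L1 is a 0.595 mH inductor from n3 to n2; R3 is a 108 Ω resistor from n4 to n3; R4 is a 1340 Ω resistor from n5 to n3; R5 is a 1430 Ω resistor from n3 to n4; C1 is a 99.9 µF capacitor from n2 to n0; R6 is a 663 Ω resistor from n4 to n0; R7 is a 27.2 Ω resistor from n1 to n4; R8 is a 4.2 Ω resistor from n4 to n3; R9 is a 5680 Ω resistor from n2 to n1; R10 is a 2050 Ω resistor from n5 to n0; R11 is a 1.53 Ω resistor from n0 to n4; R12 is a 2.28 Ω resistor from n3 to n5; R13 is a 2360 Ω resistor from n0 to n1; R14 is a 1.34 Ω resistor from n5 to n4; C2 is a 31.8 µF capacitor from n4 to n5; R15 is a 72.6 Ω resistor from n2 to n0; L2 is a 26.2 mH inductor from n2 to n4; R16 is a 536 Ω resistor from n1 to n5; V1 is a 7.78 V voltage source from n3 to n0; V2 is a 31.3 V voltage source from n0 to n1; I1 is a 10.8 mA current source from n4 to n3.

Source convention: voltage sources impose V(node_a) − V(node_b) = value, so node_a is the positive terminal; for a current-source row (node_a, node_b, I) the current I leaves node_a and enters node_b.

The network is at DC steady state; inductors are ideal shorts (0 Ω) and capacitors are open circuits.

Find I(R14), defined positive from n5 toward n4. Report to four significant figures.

Element admittances at DC:
  Y(R1) = 0.02336 S between n4,n5
  Y(R2) = 0.0002786 S between n4,n0
  L1: short n3↔n2 (DC inductor)
  Y(R3) = 0.009259 S between n4,n3
  Y(R4) = 0.0007463 S between n5,n3
  Y(R5) = 0.0006993 S between n3,n4
  Y(C1) = 0.000 S between n2,n0
  Y(R6) = 0.001508 S between n4,n0
  Y(R7) = 0.03676 S between n1,n4
  Y(R8) = 0.2381 S between n4,n3
  Y(R9) = 0.0001761 S between n2,n1
  Y(R10) = 0.0004878 S between n5,n0
  Y(R11) = 0.6536 S between n0,n4
  Y(R12) = 0.4386 S between n3,n5
  Y(R13) = 0.0004237 S between n0,n1
  Y(R14) = 0.7463 S between n5,n4
  Y(C2) = 0.000 S between n4,n5
  Y(R15) = 0.01377 S between n2,n0
  L2: short n2↔n4 (DC inductor)
  Y(R16) = 0.001866 S between n1,n5
  V1: constraint V(n3)−V(n0) = 7.78
  V2: constraint V(n0)−V(n1) = 31.3
  I1: injects 0.0108 A into n3 (from n4)
Assemble and solve the 9×9 MNA system:
  V(n1)=-31.30  V(n2)=7.780  V(n3)=7.780  V(n4)=7.780  V(n5)=7.717
  i(L1)=6.709  i(L2)=6.595  i(V1)=-6.726  i(V2)=-1.530

-0.04726 A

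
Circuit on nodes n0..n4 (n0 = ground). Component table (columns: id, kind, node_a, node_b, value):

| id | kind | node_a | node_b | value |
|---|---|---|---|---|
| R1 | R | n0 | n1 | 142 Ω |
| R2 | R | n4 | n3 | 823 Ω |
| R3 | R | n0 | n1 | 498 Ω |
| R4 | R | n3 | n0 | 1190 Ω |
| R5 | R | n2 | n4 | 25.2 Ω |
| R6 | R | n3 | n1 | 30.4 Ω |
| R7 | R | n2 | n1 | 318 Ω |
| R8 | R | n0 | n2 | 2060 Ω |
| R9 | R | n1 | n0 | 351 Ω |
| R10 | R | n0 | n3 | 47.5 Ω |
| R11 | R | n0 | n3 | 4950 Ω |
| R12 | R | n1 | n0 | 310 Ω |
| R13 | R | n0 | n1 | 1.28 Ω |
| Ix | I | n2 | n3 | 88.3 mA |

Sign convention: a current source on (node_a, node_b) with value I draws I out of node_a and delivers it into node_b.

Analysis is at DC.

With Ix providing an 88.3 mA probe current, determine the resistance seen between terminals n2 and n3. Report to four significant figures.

R_eq = 218.2 Ω

Element admittances at DC:
  Y(R1) = 0.007042 S between n0,n1
  Y(R2) = 0.001215 S between n4,n3
  Y(R3) = 0.002008 S between n0,n1
  Y(R4) = 0.0008403 S between n3,n0
  Y(R5) = 0.03968 S between n2,n4
  Y(R6) = 0.03289 S between n3,n1
  Y(R7) = 0.003145 S between n2,n1
  Y(R8) = 0.0004854 S between n0,n2
  Y(R9) = 0.002849 S between n1,n0
  Y(R10) = 0.02105 S between n0,n3
  Y(R11) = 0.0002020 S between n0,n3
  Y(R12) = 0.003226 S between n1,n0
  Y(R13) = 0.7812 S between n0,n1
  Ix: injects 0.0883 A into n3 (from n2)
Assemble and solve the 4×4 MNA system:
  V(n1)=-0.02171  V(n2)=-18.09  V(n3)=1.180  V(n4)=-17.51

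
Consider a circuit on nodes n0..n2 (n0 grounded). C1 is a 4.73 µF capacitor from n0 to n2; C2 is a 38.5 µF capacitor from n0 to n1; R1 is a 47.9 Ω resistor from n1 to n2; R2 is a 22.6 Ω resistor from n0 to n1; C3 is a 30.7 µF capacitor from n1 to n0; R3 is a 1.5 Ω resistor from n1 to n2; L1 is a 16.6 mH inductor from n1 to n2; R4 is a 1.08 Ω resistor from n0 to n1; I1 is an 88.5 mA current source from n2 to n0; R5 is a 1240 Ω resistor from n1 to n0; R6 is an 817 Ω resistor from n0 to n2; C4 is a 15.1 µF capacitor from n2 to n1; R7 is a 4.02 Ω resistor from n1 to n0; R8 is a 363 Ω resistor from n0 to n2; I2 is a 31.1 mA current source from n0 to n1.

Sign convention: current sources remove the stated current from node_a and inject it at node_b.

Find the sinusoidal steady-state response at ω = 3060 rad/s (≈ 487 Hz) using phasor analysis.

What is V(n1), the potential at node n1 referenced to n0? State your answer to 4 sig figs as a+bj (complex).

Apply KCL at each of the 2 non-ground nodes and solve the resulting linear system.
Node n1: branches {C2, R1, R2, C3, R3, L1, R4, R5, C4, R7, I2} → V_1 = -0.04460+0.009720j
Node n2: branches {C1, R1, R3, L1, I1, R6, C4, R8} → V_2 = -0.1716+0.01813j

-0.04460+0.009720j V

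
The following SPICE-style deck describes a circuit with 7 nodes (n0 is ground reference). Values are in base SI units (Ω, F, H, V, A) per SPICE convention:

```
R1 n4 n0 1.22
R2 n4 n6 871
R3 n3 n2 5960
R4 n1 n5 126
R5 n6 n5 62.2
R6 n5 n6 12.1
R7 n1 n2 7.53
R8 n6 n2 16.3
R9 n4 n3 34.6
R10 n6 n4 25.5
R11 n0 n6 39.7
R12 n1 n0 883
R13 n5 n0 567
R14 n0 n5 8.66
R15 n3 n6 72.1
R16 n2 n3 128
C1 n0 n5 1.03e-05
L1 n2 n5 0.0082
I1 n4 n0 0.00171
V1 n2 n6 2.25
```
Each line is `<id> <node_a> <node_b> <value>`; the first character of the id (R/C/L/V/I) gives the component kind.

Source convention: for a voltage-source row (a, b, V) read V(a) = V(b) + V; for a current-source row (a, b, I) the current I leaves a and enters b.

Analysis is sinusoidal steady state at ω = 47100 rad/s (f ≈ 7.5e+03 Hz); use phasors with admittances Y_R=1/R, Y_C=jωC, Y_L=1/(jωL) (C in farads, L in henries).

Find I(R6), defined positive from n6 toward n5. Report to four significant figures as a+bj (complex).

Element admittances at ω=47100 rad/s:
  Y(R1) = 0.8197+0.000j S between n4,n0
  Y(R2) = 0.001148+0.000j S between n4,n6
  Y(R3) = 0.0001678+0.000j S between n3,n2
  Y(R4) = 0.007937+0.000j S between n1,n5
  Y(R5) = 0.01608+0.000j S between n6,n5
  Y(R6) = 0.08264+0.000j S between n5,n6
  Y(R7) = 0.1328+0.000j S between n1,n2
  Y(R8) = 0.06135+0.000j S between n6,n2
  Y(R9) = 0.02890+0.000j S between n4,n3
  Y(R10) = 0.03922+0.000j S between n6,n4
  Y(R11) = 0.02519+0.000j S between n0,n6
  Y(R12) = 0.001133+0.000j S between n1,n0
  Y(R13) = 0.001764+0.000j S between n5,n0
  Y(R14) = 0.1155+0.000j S between n0,n5
  Y(R15) = 0.01387+0.000j S between n3,n6
  Y(R16) = 0.007812+0.000j S between n2,n3
  Y(C1) = 0.000+0.4851j S between n0,n5
  Y(L1) = 0.000-0.002589j S between n2,n5
  I1: injects 0.00171 A into n0 (from n4)
  V1: constraint V(n2)−V(n6) = 2.25
Assemble and solve the 7×7 MNA system:
  V(n1)=1.955+0.02709j  V(n2)=2.089+0.02902j  V(n3)=0.2844+0.01349j  V(n4)=4.029e-06+0.001756j  V(n5)=-0.004225-0.001295j  V(n6)=-0.1612+0.02902j
  i(V1)=-0.1703+0.005039j

-0.01297+0.002505j A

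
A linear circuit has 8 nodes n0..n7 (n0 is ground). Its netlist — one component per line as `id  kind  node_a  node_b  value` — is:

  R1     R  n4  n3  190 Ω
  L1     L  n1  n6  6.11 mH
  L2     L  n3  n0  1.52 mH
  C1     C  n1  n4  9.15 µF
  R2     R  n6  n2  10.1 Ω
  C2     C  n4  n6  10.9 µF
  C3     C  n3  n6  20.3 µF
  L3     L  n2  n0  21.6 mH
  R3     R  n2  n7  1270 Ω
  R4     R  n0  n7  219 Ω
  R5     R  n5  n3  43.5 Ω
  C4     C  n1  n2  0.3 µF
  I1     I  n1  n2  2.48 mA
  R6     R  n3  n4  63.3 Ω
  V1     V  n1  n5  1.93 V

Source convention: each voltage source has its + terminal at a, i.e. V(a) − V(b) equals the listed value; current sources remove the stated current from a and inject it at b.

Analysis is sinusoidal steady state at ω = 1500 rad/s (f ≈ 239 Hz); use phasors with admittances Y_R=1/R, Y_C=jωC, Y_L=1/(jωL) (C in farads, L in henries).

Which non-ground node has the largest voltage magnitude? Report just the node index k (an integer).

5

Apply KCL at each of the 7 non-ground nodes and solve the resulting linear system.
Node n1: branches {L1, C1, C4, I1, V1} → V_1 = 0.8078-0.2052j
Node n2: branches {R2, L3, R3, C4, I1} → V_2 = 0.8782-0.07713j
Node n3: branches {R1, L2, C3, R5, R6} → V_3 = -0.06192+0.004083j
Node n4: branches {R1, C1, C2, R6} → V_4 = 0.6669+0.2259j
Node n5: branches {R5, V1} → V_5 = -1.122-0.2052j
Node n6: branches {L1, R2, C2, C3} → V_6 = 0.8345-0.3511j
Node n7: branches {R3, R4} → V_7 = 0.1292-0.01134j
Source currents: i(V1)=-0.02437-0.004811j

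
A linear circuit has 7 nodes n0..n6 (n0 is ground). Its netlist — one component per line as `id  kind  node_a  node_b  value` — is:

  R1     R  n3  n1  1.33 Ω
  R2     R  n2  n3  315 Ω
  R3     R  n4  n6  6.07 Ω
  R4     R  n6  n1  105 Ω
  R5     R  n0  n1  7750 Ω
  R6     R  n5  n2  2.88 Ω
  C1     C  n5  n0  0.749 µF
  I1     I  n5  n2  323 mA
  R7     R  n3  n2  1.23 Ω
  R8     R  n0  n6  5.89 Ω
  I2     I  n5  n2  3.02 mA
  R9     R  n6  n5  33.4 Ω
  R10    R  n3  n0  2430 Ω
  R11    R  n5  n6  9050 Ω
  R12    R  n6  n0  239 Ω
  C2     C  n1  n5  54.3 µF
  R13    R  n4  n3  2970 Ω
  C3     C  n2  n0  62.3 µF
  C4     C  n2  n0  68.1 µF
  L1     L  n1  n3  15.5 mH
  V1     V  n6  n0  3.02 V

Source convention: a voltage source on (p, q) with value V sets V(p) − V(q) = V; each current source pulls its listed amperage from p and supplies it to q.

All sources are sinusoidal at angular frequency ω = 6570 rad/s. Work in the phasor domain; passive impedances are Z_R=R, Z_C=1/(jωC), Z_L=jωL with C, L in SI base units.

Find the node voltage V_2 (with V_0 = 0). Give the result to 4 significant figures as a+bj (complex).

0.005130-0.1548j V

Element admittances at ω=6570 rad/s:
  Y(R1) = 0.7519+0.000j S between n3,n1
  Y(R2) = 0.003175+0.000j S between n2,n3
  Y(R3) = 0.1647+0.000j S between n4,n6
  Y(R4) = 0.009524+0.000j S between n6,n1
  Y(R5) = 0.0001290+0.000j S between n0,n1
  Y(R6) = 0.3472+0.000j S between n5,n2
  Y(C1) = 0.000+0.004921j S between n5,n0
  I1: injects 0.323 A into n2 (from n5)
  Y(R7) = 0.8130+0.000j S between n3,n2
  Y(R8) = 0.1698+0.000j S between n0,n6
  I2: injects 0.00302 A into n2 (from n5)
  Y(R9) = 0.02994+0.000j S between n6,n5
  Y(R10) = 0.0004115+0.000j S between n3,n0
  Y(R11) = 0.0001105+0.000j S between n5,n6
  Y(R12) = 0.004184+0.000j S between n6,n0
  Y(C2) = 0.000+0.3568j S between n1,n5
  Y(R13) = 0.0003367+0.000j S between n4,n3
  Y(C3) = 0.000+0.4093j S between n2,n0
  Y(C4) = 0.000+0.4474j S between n2,n0
  Y(L1) = 0.000-0.009820j S between n1,n3
  V1: constraint V(n6)−V(n0) = 3.02
Assemble and solve the 7×7 MNA system:
  V(n1)=-0.1847-0.2889j  V(n2)=0.005130-0.1548j  V(n3)=-0.08566-0.2184j  V(n4)=3.014-0.0004454j  V(n5)=-0.3385+0.007426j  V(n6)=3.020+0.000j
  i(V1)=-0.6579-0.002602j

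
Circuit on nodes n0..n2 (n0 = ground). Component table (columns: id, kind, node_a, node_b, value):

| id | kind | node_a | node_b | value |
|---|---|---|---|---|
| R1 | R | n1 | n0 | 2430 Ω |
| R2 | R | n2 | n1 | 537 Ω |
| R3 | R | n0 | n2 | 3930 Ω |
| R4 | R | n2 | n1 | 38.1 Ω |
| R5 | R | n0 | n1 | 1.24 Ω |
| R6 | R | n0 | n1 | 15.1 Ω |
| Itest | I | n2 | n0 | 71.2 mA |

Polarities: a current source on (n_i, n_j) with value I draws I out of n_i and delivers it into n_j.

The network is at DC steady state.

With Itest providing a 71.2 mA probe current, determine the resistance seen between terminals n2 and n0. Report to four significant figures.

R_eq = 36.38 Ω

Apply KCL at each of the 2 non-ground nodes and solve the resulting linear system.
Node n1: branches {R1, R2, R4, R5, R6} → V_1 = -0.08079
Node n2: branches {R2, R3, R4, Itest} → V_2 = -2.590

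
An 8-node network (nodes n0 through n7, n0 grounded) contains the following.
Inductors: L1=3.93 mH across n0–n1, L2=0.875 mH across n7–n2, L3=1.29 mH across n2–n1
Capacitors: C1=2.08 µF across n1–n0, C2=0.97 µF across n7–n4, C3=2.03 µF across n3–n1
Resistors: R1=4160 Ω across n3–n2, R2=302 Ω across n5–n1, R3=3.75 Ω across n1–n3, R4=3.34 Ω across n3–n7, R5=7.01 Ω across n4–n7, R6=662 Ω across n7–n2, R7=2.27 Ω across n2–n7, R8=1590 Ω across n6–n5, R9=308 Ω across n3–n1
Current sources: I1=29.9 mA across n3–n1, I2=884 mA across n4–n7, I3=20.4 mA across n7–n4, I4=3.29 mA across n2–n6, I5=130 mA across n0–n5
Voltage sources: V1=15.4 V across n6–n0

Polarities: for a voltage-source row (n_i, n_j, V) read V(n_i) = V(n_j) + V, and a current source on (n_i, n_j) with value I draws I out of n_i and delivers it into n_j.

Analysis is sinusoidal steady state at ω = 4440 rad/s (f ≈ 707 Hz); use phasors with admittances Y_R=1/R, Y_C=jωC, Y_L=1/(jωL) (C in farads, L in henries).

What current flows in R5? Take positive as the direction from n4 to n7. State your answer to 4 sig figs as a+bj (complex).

-0.8628+0.02605j A

Element admittances at ω=4440 rad/s:
  Y(L1) = 0.000-0.05731j S between n0,n1
  Y(C1) = 0.000+0.009235j S between n1,n0
  Y(R1) = 0.0002404+0.000j S between n3,n2
  I1: injects 0.0299 A into n1 (from n3)
  Y(R2) = 0.003311+0.000j S between n5,n1
  Y(L2) = 0.000-0.2574j S between n7,n2
  Y(R3) = 0.2667+0.000j S between n1,n3
  I2: injects 0.884 A into n7 (from n4)
  Y(R4) = 0.2994+0.000j S between n3,n7
  Y(R5) = 0.1427+0.000j S between n4,n7
  I3: injects 0.0204 A into n4 (from n7)
  Y(R6) = 0.001511+0.000j S between n7,n2
  I4: injects 0.00329 A into n6 (from n2)
  Y(C2) = 0.000+0.004307j S between n7,n4
  Y(R7) = 0.4405+0.000j S between n2,n7
  Y(R8) = 0.0006289+0.000j S between n6,n5
  Y(C3) = 0.000+0.009013j S between n3,n1
  Y(L3) = 0.000-0.1746j S between n2,n1
  I5: injects 0.13 A into n5 (from n0)
  Y(R9) = 0.003247+0.000j S between n3,n1
  V1: constraint V(n6)−V(n0) = 15.4
Assemble and solve the 8×8 MNA system:
  V(n1)=0.02609+2.373j  V(n2)=-0.01827+2.315j  V(n3)=-0.06022+2.347j  V(n4)=-6.086+2.504j  V(n5)=35.47+1.994j  V(n6)=15.40+0.000j  V(n7)=-0.03741+2.321j
  i(V1)=0.01591+0.001254j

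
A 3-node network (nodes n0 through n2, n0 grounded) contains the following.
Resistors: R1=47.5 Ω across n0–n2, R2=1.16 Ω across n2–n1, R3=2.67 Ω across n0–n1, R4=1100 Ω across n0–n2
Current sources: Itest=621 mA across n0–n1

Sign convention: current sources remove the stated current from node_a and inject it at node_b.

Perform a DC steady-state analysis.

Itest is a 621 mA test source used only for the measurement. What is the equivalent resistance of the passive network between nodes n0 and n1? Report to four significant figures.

Apply KCL at each of the 2 non-ground nodes and solve the resulting linear system.
Node n1: branches {R2, R3, Itest} → V_1 = 1.568
Node n2: branches {R1, R2, R4} → V_2 = 1.529

R_eq = 2.526 Ω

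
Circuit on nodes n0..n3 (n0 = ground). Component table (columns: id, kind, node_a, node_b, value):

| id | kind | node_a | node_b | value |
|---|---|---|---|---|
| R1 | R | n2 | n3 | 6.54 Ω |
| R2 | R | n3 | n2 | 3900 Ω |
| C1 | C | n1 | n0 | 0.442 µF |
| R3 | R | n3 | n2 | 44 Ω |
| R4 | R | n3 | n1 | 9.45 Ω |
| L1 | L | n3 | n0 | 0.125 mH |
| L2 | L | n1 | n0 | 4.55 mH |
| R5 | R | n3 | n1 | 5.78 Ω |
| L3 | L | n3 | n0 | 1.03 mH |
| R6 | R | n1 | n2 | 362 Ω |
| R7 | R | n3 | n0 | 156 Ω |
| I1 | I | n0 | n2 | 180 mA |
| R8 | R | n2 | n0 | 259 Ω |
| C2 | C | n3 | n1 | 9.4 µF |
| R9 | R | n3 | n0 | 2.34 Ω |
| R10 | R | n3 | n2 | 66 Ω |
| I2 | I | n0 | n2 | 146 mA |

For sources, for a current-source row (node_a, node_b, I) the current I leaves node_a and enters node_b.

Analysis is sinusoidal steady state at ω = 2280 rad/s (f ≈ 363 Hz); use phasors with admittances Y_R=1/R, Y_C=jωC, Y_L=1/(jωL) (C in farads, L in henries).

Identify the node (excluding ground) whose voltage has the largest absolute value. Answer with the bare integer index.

2

Apply KCL at each of the 3 non-ground nodes and solve the resulting linear system.
Node n1: branches {C1, R4, L2, R5, R6, C2} → V_1 = -0.001669+0.07857j
Node n2: branches {R1, R2, R3, R6, I1, R8, R10, I2} → V_2 = 1.658+0.07683j
Node n3: branches {R1, R2, R3, R4, L1, R5, L3, R7, C2, R9, R10} → V_3 = 0.008754+0.07836j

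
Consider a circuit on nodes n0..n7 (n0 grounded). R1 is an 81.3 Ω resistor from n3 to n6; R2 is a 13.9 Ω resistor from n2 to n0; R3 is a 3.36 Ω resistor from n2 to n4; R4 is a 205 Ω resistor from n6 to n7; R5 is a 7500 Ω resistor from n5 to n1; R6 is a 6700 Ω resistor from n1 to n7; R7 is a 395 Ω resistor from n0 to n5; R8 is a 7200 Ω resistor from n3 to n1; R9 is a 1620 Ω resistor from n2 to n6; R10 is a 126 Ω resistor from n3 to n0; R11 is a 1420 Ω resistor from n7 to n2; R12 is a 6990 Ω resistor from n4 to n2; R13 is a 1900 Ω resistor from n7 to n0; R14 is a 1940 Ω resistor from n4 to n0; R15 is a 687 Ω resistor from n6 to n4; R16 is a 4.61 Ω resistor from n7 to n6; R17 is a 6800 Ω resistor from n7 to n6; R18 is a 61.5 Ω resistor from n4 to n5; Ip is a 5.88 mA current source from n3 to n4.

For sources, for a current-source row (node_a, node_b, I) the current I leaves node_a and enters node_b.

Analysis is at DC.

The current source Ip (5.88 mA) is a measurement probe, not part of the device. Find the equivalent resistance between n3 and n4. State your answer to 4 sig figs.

R_eq = 104.7 Ω

MNA unknowns: 7 node voltages V₁..V_7
R1: Y=0.01230 on G[3,6]
R2: Y=0.07194 on G[2,0]
R3: Y=0.2976 on G[2,4]
R4: Y=0.004878 on G[6,7]
R5: Y=0.0001333 on G[5,1]
R6: Y=0.0001493 on G[1,7]
R7: Y=0.002532 on G[0,5]
R8: Y=0.0001389 on G[3,1]
R9: Y=0.0006173 on G[2,6]
R10: Y=0.007937 on G[3,0]
R11: Y=0.0007042 on G[7,2]
R12: Y=0.0001431 on G[4,2]
R13: Y=0.0005263 on G[7,0]
R14: Y=0.0005155 on G[4,0]
R15: Y=0.001456 on G[6,4]
R16: Y=0.2169 on G[7,6]
R17: Y=0.0001471 on G[7,6]
R18: Y=0.01626 on G[4,5]
Ip: z[3]−=0.00588, z[4]+=0.00588
solve → V1=-0.3029, V2=0.05974, V3=-0.5396, V4=0.07627, V5=0.06339, V6=-0.4123, V7=-0.4098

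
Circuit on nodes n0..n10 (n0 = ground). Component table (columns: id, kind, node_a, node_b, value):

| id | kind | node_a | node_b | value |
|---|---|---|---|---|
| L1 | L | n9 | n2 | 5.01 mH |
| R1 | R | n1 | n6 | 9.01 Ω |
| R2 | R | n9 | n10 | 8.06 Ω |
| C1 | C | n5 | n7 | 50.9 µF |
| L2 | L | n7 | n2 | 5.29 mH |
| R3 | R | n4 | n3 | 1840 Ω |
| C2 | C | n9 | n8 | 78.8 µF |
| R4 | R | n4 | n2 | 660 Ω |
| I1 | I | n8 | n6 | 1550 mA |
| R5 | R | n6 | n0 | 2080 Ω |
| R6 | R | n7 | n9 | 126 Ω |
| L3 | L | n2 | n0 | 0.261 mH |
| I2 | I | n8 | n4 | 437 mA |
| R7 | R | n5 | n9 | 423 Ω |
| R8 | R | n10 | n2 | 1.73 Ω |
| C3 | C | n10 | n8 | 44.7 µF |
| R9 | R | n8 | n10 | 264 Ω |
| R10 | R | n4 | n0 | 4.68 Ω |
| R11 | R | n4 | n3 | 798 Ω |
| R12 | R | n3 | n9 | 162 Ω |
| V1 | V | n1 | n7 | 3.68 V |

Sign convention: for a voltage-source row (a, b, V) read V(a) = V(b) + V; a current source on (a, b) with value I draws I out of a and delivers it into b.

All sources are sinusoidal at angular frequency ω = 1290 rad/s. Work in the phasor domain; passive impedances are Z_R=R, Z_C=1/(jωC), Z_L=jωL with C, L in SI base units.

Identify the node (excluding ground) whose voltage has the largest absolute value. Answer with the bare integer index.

Apply KCL at each of the 10 non-ground nodes and solve the resulting linear system.
Node n1: branches {R1, V1} → V_1 = 4.825+9.912j
Node n2: branches {L1, L2, R4, L3, R8} → V_2 = -0.001196-0.1456j
Node n3: branches {R3, R11, R12} → V_3 = -3.818-4.566j
Node n4: branches {R3, R4, I2, R10, R11} → V_4 = 1.982-0.03883j
Node n5: branches {C1, R7} → V_5 = 0.5685+10.13j
Node n6: branches {R1, I1, R5} → V_6 = 18.71+9.869j
Node n7: branches {C1, L2, R6, V1} → V_7 = 1.145+9.912j
Node n8: branches {C2, I1, I2, C3, R9} → V_8 = -4.380+8.177j
Node n9: branches {L1, R2, C2, R6, R7, R12} → V_9 = -5.507-5.884j
Node n10: branches {R2, R8, C3, R9} → V_10 = -1.768-1.323j
Source currents: i(V1)=1.541-0.004745j

6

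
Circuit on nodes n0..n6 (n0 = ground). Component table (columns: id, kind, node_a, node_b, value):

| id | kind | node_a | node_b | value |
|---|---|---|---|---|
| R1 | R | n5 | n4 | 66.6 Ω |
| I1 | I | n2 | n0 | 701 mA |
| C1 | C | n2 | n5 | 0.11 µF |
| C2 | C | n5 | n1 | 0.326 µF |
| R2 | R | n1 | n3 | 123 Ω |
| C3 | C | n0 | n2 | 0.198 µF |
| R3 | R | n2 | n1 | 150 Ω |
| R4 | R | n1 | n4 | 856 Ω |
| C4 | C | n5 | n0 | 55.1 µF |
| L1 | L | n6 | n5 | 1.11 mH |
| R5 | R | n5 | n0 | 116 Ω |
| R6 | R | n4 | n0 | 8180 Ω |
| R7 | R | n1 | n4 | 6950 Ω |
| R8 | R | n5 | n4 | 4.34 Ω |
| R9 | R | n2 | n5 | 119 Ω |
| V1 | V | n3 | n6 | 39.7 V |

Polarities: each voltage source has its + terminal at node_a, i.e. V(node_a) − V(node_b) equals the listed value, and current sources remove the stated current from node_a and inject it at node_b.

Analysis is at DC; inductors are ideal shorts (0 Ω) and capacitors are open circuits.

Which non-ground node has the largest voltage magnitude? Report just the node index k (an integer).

MNA unknowns: 6 node voltages V₁..V_6 plus 2 source currents (L1, V1)
R1: Y=0.01502 on G[5,4]
I1: z[2]−=0.701, z[0]+=0.701
C1: Y=0.000 on G[2,5]
C2: Y=0.000 on G[5,1]
R2: Y=0.008130 on G[1,3]
C3: Y=0.000 on G[0,2]
R3: Y=0.006667 on G[2,1]
R4: Y=0.001168 on G[1,4]
C4: Y=0.000 on G[5,0]
L1: row V6−V5=0, i_L1 at 6,5
R5: Y=0.008621 on G[5,0]
R6: Y=0.0001222 on G[4,0]
R7: Y=0.0001439 on G[1,4]
R8: Y=0.2304 on G[5,4]
R9: Y=0.008403 on G[2,5]
V1: row V3−V6=39.7, i_V1 at 3,6
solve → V1=-79.21, V2=-126.3, V3=-40.48, V4=-80.13, V5=-80.18, V6=-80.18
aux → i_L1=-0.3149, i_V1=-0.3149

2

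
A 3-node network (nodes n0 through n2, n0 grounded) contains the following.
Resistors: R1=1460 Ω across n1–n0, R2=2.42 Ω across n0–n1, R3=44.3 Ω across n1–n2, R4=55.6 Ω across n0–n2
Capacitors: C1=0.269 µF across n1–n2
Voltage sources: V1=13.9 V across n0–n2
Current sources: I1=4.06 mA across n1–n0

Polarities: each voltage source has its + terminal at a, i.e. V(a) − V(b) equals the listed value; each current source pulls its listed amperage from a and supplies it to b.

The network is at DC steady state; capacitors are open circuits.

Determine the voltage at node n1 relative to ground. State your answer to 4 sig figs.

-0.7282 V

Apply KCL at each of the 2 non-ground nodes and solve the resulting linear system.
Node n1: branches {R1, C1, R2, R3, I1} → V_1 = -0.7282
Node n2: branches {C1, R3, R4, V1} → V_2 = -13.90
Source currents: i(V1)=-0.5473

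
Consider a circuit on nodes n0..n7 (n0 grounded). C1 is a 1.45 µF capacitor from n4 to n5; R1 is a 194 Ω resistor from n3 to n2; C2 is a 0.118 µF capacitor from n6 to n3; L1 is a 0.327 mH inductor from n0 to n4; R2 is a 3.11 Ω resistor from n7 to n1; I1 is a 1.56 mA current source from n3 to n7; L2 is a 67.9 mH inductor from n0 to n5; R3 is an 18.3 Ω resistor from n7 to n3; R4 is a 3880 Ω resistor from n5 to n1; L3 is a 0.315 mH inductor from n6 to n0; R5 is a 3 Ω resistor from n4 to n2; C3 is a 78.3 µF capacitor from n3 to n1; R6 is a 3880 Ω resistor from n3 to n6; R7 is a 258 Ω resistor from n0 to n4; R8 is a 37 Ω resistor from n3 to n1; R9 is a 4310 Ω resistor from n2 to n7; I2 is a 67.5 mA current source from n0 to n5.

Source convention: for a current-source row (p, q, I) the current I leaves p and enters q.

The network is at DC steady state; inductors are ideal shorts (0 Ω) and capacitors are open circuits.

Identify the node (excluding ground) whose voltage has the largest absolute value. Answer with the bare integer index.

7

MNA unknowns: 7 node voltages V₁..V_7 plus 3 source currents (L1, L2, L3)
C1: Y=0.000 on G[4,5]
R1: Y=0.005155 on G[3,2]
C2: Y=0.000 on G[6,3]
L1: row V0−V4=0, i_L1 at 0,4
R2: Y=0.3215 on G[7,1]
I1: z[3]−=0.00156, z[7]+=0.00156
L2: row V0−V5=0, i_L2 at 0,5
R3: Y=0.05464 on G[7,3]
R4: Y=0.0002577 on G[5,1]
L3: row V6−V0=0, i_L3 at 6,0
R5: Y=0.3333 on G[4,2]
C3: Y=0.000 on G[3,1]
R6: Y=0.0002577 on G[3,6]
R7: Y=0.003876 on G[0,4]
R8: Y=0.02703 on G[3,1]
R9: Y=0.0002320 on G[2,7]
I2: z[0]−=0.0675, z[5]+=0.0675
solve → V1=0.01642, V2=-1.148e-05, V3=-0.001562, V4=0.000, V5=0.000, V6=0.000, V7=0.01794
aux → i_L1=3.828e-06, i_L2=-0.06750, i_L3=-4.026e-07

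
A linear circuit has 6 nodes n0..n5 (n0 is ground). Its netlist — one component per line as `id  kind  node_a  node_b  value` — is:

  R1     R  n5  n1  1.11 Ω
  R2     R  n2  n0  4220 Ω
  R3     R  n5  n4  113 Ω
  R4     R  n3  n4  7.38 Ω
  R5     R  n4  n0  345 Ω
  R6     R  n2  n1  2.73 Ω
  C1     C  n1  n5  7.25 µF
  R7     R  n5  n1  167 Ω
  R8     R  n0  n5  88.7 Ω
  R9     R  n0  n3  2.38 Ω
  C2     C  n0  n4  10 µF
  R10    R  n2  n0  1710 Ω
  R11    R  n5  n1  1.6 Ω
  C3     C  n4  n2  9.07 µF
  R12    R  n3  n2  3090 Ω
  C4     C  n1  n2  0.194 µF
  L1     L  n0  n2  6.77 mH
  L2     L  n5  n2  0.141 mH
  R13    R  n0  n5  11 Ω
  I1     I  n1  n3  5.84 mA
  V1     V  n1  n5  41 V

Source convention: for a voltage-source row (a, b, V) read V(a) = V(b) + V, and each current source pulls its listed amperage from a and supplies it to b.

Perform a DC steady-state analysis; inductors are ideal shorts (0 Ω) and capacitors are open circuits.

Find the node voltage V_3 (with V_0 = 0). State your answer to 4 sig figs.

0.01354 V

Apply KCL at each of the 5 non-ground nodes and solve the resulting linear system.
Node n1: branches {R1, R6, C1, R7, R11, C4, I1, V1} → V_1 = 41.00
Node n2: branches {R2, R6, R10, C3, R12, C4, L1, L2} → V_2 = 0.000
Node n3: branches {R4, R9, R12, I1} → V_3 = 0.01354
Node n4: branches {R3, R4, R5, C2, C3} → V_4 = 0.01246
Node n5: branches {R1, R3, C1, R7, R8, R11, L2, R13, V1} → V_5 = 0.000
Source currents: i(L1)=0.005725, i(L2)=-15.02, i(V1)=-77.83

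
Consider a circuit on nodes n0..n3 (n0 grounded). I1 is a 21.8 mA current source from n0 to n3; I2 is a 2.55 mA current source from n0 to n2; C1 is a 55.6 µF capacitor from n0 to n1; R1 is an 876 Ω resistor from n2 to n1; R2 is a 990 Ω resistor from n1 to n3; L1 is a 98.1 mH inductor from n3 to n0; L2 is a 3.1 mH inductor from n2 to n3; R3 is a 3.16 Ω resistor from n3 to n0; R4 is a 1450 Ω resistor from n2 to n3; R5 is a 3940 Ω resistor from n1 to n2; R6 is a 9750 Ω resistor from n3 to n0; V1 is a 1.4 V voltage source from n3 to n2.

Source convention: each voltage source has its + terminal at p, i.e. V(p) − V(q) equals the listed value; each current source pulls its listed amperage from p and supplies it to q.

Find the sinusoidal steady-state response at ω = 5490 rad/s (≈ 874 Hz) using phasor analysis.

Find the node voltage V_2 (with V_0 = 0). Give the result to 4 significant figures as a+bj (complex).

-1.318+0.0005234j V

MNA unknowns: 3 node voltages V₁..V_3 plus 1 source current (V1)
I1: z[0]−=0.0218, z[3]+=0.0218
I2: z[0]−=0.00255, z[2]+=0.00255
C1: Y=0.000+0.3052j on G[0,1]
R1: Y=0.001142+0.000j on G[2,1]
R2: Y=0.001010+0.000j on G[1,3]
L1: Y=0.000-0.001857j on G[3,0]
L2: Y=0.000-0.05876j on G[2,3]
R3: Y=0.3165+0.000j on G[3,0]
R4: Y=0.0006897+0.000j on G[2,3]
R5: Y=0.0002538+0.000j on G[1,2]
R6: Y=0.0001026+0.000j on G[3,0]
V1: row V3−V2=1.4, i_V1 at 3,2
solve → V1=-4.119e-05+0.005750j, V2=-1.318+0.0005234j, V3=0.08246+0.0005234j
aux → i_V1=-0.005354+0.08225j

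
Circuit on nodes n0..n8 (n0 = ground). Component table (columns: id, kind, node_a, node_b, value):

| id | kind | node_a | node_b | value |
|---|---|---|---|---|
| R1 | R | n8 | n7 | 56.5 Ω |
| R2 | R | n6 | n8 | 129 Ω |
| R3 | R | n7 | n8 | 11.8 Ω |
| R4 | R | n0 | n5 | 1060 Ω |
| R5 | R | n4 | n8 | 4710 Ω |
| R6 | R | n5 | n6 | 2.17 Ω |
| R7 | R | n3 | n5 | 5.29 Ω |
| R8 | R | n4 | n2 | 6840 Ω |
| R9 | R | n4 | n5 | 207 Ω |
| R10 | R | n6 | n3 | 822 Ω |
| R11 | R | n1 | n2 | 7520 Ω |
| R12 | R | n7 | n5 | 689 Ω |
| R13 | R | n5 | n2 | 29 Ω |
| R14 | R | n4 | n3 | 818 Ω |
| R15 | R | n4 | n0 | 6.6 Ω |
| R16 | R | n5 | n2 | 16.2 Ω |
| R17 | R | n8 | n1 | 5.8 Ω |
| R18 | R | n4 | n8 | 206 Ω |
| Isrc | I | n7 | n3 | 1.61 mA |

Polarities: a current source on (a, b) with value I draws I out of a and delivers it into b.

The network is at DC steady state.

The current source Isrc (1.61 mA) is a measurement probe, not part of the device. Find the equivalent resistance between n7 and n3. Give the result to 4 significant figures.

R_eq = 94.43 Ω

Apply KCL at each of the 8 non-ground nodes and solve the resulting linear system.
Node n1: branches {R11, R17} → V_1 = -0.07724
Node n2: branches {R8, R11, R13, R16} → V_2 = 0.05270
Node n3: branches {R7, R10, R14, Isrc} → V_3 = 0.06102
Node n4: branches {R5, R8, R9, R14, R15, R18} → V_4 = -0.0003298
Node n5: branches {R4, R6, R7, R9, R12, R13, R16} → V_5 = 0.05296
Node n6: branches {R2, R6, R10} → V_6 = 0.05083
Node n7: branches {R1, R3, R12, Isrc} → V_7 = -0.09101
Node n8: branches {R1, R2, R3, R5, R17, R18} → V_8 = -0.07734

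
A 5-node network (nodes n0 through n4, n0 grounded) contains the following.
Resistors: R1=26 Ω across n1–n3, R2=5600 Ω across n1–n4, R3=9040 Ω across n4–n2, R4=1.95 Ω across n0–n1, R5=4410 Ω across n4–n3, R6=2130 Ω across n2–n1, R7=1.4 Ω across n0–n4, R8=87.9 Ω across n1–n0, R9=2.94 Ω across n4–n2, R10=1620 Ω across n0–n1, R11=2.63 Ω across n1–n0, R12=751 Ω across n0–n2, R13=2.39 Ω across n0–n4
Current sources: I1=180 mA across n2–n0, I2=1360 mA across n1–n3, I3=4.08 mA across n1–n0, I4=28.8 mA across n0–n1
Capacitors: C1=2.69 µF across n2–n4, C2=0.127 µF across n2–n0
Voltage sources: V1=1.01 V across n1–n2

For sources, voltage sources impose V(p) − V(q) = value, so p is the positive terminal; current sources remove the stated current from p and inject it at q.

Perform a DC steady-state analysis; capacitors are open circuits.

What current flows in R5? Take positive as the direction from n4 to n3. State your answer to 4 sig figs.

-0.008038 A

MNA unknowns: 4 node voltages V₁..V_4 plus 1 source current (V1)
R1: Y=0.03846 on G[1,3]
R2: Y=0.0001786 on G[1,4]
R3: Y=0.0001106 on G[4,2]
R4: Y=0.5128 on G[0,1]
I1: z[2]−=0.18, z[0]+=0.18
I2: z[1]−=1.36, z[3]+=1.36
R5: Y=0.0002268 on G[4,3]
R6: Y=0.0004695 on G[2,1]
R7: Y=0.7143 on G[0,4]
R8: Y=0.01138 on G[1,0]
I3: z[1]−=0.00408, z[0]+=0.00408
R9: Y=0.3401 on G[4,2]
C1: Y=0.000 on G[2,4]
C2: Y=0.000 on G[2,0]
I4: z[0]−=0.0288, z[1]+=0.0288
R10: Y=0.0006173 on G[0,1]
R11: Y=0.3802 on G[1,0]
R12: Y=0.001332 on G[0,2]
R13: Y=0.4184 on G[0,4]
V1: row V1−V2=1.01, i_V1 at 1,2
solve → V1=0.08913, V2=-0.9209, V3=35.24, V4=-0.2072
aux → i_V1=-0.06451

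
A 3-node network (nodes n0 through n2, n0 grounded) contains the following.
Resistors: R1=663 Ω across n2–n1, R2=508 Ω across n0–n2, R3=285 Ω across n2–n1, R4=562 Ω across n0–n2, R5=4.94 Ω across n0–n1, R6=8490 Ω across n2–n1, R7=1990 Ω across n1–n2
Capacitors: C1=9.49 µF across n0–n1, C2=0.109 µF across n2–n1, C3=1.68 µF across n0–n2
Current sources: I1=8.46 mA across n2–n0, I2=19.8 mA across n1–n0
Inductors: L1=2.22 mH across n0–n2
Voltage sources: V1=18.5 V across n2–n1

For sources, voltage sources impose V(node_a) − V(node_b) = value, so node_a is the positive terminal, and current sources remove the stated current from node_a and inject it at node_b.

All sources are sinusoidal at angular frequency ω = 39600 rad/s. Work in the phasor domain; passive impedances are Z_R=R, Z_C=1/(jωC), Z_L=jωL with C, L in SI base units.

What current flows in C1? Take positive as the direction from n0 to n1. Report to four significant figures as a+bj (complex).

MNA unknowns: 2 node voltages V₁..V_2 plus 1 source current (V1)
R1: Y=0.001508+0.000j on G[2,1]
R2: Y=0.001969+0.000j on G[0,2]
R3: Y=0.003509+0.000j on G[2,1]
R4: Y=0.001779+0.000j on G[0,2]
R5: Y=0.2024+0.000j on G[0,1]
R6: Y=0.0001178+0.000j on G[2,1]
C1: Y=0.000+0.3758j on G[0,1]
I1: z[2]−=0.00846, z[0]+=0.00846
C2: Y=0.000+0.004316j on G[2,1]
L1: Y=0.000-0.01138j on G[0,2]
C3: Y=0.000+0.06653j on G[0,2]
I2: z[1]−=0.0198, z[0]+=0.0198
R7: Y=0.0005025+0.000j on G[1,2]
V1: row V2−V1=18.5, i_V1 at 2,1
solve → V1=-2.015-0.7374j, V2=16.49-0.7374j
aux → i_V1=-0.2152-0.9863j

-0.2771+0.7572j A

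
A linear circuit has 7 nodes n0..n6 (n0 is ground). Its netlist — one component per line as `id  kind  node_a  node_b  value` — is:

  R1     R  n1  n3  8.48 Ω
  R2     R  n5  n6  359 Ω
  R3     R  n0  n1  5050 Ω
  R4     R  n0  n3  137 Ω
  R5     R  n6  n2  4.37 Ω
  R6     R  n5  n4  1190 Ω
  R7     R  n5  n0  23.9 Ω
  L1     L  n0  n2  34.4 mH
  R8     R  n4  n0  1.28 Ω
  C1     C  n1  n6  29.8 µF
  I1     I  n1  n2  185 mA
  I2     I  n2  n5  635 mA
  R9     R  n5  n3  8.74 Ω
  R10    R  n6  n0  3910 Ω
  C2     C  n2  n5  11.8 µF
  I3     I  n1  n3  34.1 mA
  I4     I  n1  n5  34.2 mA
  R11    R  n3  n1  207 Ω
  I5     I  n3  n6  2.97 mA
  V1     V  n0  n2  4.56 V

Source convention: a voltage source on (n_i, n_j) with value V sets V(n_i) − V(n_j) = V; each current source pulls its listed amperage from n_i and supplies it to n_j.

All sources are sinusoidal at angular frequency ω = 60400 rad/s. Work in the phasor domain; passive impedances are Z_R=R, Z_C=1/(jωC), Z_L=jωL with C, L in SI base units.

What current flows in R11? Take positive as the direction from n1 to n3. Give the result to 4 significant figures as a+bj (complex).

MNA unknowns: 6 node voltages V₁..V_6 plus 1 source current (V1)
R1: Y=0.1179+0.000j on G[1,3]
R2: Y=0.002786+0.000j on G[5,6]
R3: Y=0.0001980+0.000j on G[0,1]
R4: Y=0.007299+0.000j on G[0,3]
R5: Y=0.2288+0.000j on G[6,2]
R6: Y=0.0008403+0.000j on G[5,4]
R7: Y=0.04184+0.000j on G[5,0]
L1: Y=0.000-0.0004813j on G[0,2]
R8: Y=0.7812+0.000j on G[4,0]
C1: Y=0.000+1.800j on G[1,6]
I1: z[1]−=0.185, z[2]+=0.185
I2: z[2]−=0.635, z[5]+=0.635
R9: Y=0.1144+0.000j on G[5,3]
R10: Y=0.0002558+0.000j on G[6,0]
C2: Y=0.000+0.7127j on G[2,5]
I3: z[1]−=0.0341, z[3]+=0.0341
I4: z[1]−=0.0342, z[5]+=0.0342
R11: Y=0.004831+0.000j on G[3,1]
I5: z[3]−=0.00297, z[6]+=0.00297
V1: row V0−V2=4.56, i_V1 at 0,2
solve → V1=-5.289-0.1672j, V2=-4.560+0.000j, V3=-4.588-0.6310j, V4=-0.004728-0.001256j, V5=-4.400-1.169j, V6=-5.257-0.2595j
aux → i_V1=-0.2237-0.05240j

-0.003387+0.002241j A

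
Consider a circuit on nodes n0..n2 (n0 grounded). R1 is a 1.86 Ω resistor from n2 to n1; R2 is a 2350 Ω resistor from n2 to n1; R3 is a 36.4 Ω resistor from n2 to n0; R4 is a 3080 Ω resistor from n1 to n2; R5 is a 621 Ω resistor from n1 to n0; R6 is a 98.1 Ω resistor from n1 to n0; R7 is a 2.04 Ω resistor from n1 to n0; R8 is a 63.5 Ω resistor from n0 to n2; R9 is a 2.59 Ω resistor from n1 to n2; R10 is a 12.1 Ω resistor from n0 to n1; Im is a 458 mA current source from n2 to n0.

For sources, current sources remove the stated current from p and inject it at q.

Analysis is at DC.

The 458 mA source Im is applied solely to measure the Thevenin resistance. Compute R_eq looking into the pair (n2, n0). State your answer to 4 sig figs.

R_eq = 2.491 Ω

Apply KCL at each of the 2 non-ground nodes and solve the resulting linear system.
Node n1: branches {R1, R2, R4, R5, R6, R7, R9, R10} → V_1 = -0.6990
Node n2: branches {R1, R2, R3, R4, R8, R9, Im} → V_2 = -1.141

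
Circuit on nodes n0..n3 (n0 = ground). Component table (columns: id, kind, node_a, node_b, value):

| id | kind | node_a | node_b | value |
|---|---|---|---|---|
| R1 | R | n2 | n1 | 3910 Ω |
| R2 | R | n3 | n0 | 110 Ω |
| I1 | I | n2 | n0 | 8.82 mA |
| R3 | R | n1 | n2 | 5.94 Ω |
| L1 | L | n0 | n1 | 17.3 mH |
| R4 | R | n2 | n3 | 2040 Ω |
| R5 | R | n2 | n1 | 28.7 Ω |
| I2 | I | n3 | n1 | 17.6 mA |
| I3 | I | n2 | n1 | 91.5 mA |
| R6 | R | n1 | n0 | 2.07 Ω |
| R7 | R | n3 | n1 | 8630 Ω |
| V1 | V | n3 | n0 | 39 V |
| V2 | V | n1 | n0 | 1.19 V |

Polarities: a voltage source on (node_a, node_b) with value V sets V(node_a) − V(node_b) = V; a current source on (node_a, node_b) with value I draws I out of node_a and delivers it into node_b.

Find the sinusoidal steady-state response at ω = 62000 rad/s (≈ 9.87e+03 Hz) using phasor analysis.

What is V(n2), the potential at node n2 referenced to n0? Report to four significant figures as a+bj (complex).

0.7890+0.000j V

Apply KCL at each of the 3 non-ground nodes and solve the resulting linear system.
Node n1: branches {R1, R3, L1, R5, I2, I3, R6, R7, V2} → V_1 = 1.190+0.000j
Node n2: branches {R1, I1, R3, R4, R5, I3} → V_2 = 0.7890+0.000j
Node n3: branches {R2, R4, I2, R7, V1} → V_3 = 39.00+0.000j
Source currents: i(V1)=-0.3953+0.000j, i(V2)=-0.5430+0.001109j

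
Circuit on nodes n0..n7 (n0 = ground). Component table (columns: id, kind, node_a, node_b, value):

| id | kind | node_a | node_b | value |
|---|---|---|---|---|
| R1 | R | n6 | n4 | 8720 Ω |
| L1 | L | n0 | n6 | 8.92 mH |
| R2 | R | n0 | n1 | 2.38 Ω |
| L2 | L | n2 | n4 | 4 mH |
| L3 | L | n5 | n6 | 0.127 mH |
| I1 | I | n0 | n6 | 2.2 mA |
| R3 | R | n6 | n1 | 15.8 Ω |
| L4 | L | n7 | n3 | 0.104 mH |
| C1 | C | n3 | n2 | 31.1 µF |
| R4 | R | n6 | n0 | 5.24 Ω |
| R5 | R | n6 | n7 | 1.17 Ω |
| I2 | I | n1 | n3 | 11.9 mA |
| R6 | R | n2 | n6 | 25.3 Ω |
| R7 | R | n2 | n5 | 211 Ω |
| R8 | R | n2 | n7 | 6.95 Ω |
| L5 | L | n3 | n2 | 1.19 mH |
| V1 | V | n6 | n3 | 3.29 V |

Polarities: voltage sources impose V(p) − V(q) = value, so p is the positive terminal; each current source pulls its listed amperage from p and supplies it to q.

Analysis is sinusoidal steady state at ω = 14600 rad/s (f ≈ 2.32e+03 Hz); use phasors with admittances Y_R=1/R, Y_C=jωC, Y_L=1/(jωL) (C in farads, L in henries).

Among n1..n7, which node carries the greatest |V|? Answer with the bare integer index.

Apply KCL at each of the 7 non-ground nodes and solve the resulting linear system.
Node n1: branches {R2, R3, I2} → V_1 = -0.01794+0.0002084j
Node n2: branches {L2, C1, R6, R7, R8, L5} → V_2 = -2.425-0.7398j
Node n3: branches {L4, C1, I2, L5, V1} → V_3 = -3.239+0.001592j
Node n4: branches {R1, L2} → V_4 = -2.430-0.7232j
Node n5: branches {L3, R7} → V_5 = 0.05729-0.02022j
Node n6: branches {R1, L1, L3, I1, R3, R4, R5, R6, V1} → V_6 = 0.05097+0.001592j
Node n7: branches {L4, R5, R8} → V_7 = -1.146+1.275j
Source currents: i(V1)=-1.145+1.056j

3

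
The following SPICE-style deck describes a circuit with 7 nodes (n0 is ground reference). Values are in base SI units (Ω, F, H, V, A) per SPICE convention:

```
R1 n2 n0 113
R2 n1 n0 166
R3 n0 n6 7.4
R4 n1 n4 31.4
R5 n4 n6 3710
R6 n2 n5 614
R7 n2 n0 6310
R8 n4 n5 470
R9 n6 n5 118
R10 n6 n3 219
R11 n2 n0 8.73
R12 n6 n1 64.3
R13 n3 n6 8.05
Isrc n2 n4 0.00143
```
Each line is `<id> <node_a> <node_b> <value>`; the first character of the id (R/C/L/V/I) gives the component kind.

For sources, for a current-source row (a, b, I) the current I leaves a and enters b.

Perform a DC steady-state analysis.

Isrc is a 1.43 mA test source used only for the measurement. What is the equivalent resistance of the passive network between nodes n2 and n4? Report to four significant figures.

R_eq = 78.64 Ω

Element admittances at DC:
  Y(R1) = 0.008850 S between n2,n0
  Y(R2) = 0.006024 S between n1,n0
  Y(R3) = 0.1351 S between n0,n6
  Y(R4) = 0.03185 S between n1,n4
  Y(R5) = 0.0002695 S between n4,n6
  Y(R6) = 0.001629 S between n2,n5
  Y(R7) = 0.0001585 S between n2,n0
  Y(R8) = 0.002128 S between n4,n5
  Y(R9) = 0.008475 S between n6,n5
  Y(R10) = 0.004566 S between n6,n3
  Y(R11) = 0.1145 S between n2,n0
  Y(R12) = 0.01555 S between n6,n1
  Y(R13) = 0.1242 S between n3,n6
  Isrc: injects 0.00143 A into n4 (from n2)
Assemble and solve the 6×6 MNA system:
  V(n1)=0.06255  V(n2)=-0.01115  V(n3)=0.007403  V(n4)=0.1013  V(n5)=0.02127  V(n6)=0.007403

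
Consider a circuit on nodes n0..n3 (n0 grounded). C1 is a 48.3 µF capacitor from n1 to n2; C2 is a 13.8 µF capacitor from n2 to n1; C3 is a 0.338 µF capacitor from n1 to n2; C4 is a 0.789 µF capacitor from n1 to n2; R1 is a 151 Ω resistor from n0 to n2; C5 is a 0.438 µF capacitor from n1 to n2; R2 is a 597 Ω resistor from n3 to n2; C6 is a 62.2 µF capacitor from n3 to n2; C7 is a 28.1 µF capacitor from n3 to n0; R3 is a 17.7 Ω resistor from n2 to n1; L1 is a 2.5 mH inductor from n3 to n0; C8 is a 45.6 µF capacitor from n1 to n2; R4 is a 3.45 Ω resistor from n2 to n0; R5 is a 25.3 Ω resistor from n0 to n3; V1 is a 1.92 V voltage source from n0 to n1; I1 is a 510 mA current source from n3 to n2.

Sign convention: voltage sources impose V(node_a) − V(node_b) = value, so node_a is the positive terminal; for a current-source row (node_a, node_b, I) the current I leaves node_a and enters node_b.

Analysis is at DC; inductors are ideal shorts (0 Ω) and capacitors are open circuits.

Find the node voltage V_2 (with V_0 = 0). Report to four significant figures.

1.132 V

MNA unknowns: 3 node voltages V₁..V_3 plus 2 source currents (L1, V1)
C1: Y=0.000 on G[1,2]
C2: Y=0.000 on G[2,1]
C3: Y=0.000 on G[1,2]
C4: Y=0.000 on G[1,2]
R1: Y=0.006623 on G[0,2]
C5: Y=0.000 on G[1,2]
R2: Y=0.001675 on G[3,2]
C6: Y=0.000 on G[3,2]
C7: Y=0.000 on G[3,0]
R3: Y=0.05650 on G[2,1]
L1: row V3−V0=0, i_L1 at 3,0
C8: Y=0.000 on G[1,2]
R4: Y=0.2899 on G[2,0]
R5: Y=0.03953 on G[0,3]
V1: row V0−V1=1.92, i_V1 at 0,1
I1: z[3]−=0.51, z[2]+=0.51
solve → V1=-1.920, V2=1.132, V3=0.000
aux → i_L1=-0.5081, i_V1=-0.1724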